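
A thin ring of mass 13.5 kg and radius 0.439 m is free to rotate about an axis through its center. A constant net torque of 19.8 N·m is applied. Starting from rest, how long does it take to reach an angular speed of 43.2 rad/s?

t ≈ 5.68 s

I = MR² = (13.5)(0.439)² = 2.602 kg·m².
α = τ/I = 19.8/2.602 = 7.610 rad/s².
ω = αt ⇒ t = ω/α = 43.2/7.610 = 5.677 s.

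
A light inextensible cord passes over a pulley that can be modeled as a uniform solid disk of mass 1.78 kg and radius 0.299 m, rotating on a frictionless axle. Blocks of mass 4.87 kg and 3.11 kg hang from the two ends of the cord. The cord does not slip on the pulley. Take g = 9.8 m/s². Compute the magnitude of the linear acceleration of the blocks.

I = ½MR² = (1/2)(1.78)(0.299)² = 0.07957 kg·m².
Heavier block: m₁g − T₁ = m₁a. Lighter block: T₂ − m₂g = m₂a.
Pulley: (T₁ − T₂)R = Iα = I(a/R), so T₁ − T₂ = (I/R²)a = (1/2)M_p a = 0.8900·a.
Adding the three: (m₁ − m₂)g = (m₁ + m₂ + 0.8900)a, so a = (4.87 − 3.11)(9.8)/(4.87 + 3.11 + 0.8900) = 1.945 m/s².

a ≈ 1.94 m/s²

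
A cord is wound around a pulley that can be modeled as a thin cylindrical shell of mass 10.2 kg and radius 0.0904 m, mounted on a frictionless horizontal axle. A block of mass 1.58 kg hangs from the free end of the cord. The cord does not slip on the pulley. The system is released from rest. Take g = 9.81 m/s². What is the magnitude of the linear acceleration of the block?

I = MR² = (10.2)(0.0904)² = 0.08336 kg·m².
Block: mg − T = ma. Pulley: TR = Iα. No-slip: a = αR, so T = (I/R²)a = 10.20·a.
Then mg = (m + 10.20)a, so a = (1.58)(9.81)/(1.58 + 10.20) = 1.316 m/s².

a ≈ 1.32 m/s²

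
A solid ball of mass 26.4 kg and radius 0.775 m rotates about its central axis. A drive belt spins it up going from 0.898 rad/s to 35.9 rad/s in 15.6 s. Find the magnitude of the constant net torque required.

τ ≈ 14.2 N·m

I = (2/5)MR² = (2/5)(26.4)(0.775)² = 6.343 kg·m².
α = Δω/Δt = (35.9 − 0.898)/15.6 = 2.244 rad/s².
τ = Iα = (6.343)(2.244) = 14.23 N·m.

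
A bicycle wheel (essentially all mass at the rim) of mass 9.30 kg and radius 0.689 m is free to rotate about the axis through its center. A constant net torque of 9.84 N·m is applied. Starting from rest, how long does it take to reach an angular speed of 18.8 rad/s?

t ≈ 8.43 s

I = MR² = (9.30)(0.689)² = 4.415 kg·m².
α = τ/I = 9.84/4.415 = 2.229 rad/s².
ω = αt ⇒ t = ω/α = 18.8/2.229 = 8.435 s.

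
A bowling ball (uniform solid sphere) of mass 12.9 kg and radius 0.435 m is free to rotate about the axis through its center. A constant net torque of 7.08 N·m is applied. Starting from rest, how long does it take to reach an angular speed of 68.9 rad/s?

I = (2/5)MR² = (2/5)(12.9)(0.435)² = 0.9764 kg·m².
α = τ/I = 7.08/0.9764 = 7.251 rad/s².
ω = αt ⇒ t = ω/α = 68.9/7.251 = 9.502 s.

t ≈ 9.50 s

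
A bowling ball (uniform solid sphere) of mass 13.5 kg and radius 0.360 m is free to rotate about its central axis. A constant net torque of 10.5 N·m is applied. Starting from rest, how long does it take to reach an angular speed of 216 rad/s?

I = (2/5)MR² = (2/5)(13.5)(0.360)² = 0.6998 kg·m².
α = τ/I = 10.5/0.6998 = 15.00 rad/s².
ω = αt ⇒ t = ω/α = 216/15.00 = 14.40 s.

t ≈ 14.4 s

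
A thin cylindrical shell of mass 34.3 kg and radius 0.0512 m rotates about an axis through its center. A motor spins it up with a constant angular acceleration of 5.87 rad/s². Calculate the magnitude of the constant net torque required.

I = MR² = (34.3)(0.0512)² = 0.08992 kg·m².
τ = Iα = (0.08992)(5.870) = 0.5278 N·m.

τ ≈ 0.528 N·m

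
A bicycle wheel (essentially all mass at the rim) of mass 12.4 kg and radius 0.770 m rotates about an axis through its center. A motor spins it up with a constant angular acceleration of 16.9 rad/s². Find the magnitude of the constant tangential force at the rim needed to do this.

F ≈ 161 N

I = MR² = (12.4)(0.770)² = 7.352 kg·m².
The required torque is τ = Iα = (7.352)(16.90) = 124.2 N·m.
A tangential force at the rim gives τ = FR, so F = τ/R = 124.2/0.770 = 161.4 N.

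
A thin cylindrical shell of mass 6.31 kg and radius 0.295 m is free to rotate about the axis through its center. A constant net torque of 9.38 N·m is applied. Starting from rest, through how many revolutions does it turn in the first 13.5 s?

I = MR² = (6.31)(0.295)² = 0.5491 kg·m².
α = τ/I = 9.38/0.5491 = 17.08 rad/s².
θ = ½αt² = ½(17.08)(13.5)² = 1557 rad.
Revolutions = θ/(2π) = 247.7.

≈ 248 revolutions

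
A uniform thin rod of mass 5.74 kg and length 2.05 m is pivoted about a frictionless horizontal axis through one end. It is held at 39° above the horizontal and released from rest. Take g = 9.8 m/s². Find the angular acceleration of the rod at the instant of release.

α ≈ 5.57 rad/s²

About the pivot, I = (1/3)ML² = (1/3)(5.74)(2.05)² = 8.041 kg·m².
The weight acts at the center, a distance L/2 = 1.025 m from the pivot; τ = Mg(L/2) cos 39° = 44.81 N·m.
α = τ/I = 44.81/8.041 = 5.573 rad/s².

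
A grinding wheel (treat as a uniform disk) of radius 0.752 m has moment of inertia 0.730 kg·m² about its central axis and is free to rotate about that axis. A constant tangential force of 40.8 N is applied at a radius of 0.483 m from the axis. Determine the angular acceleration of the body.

α ≈ 27.0 rad/s²

τ = F·r = (40.8)(0.483) = 19.71 N·m.
From τ = Iα: α = 19.71/0.7300 = 27.00 rad/s².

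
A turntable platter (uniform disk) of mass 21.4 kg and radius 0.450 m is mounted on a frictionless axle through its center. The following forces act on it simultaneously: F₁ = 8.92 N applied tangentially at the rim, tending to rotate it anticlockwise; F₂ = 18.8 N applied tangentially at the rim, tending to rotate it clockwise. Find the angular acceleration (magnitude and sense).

α ≈ 2.05 rad/s², clockwise

I = ½MR² = (1/2)(21.4)(0.450)² = 2.167 kg·m².
Taking anticlockwise as positive: τ₁ = +(8.92)(0.450) = +4.014 N·m; τ₂ = −(18.8)(0.450) = −8.460 N·m.
Net torque τ = -4.446 N·m.
α = τ/I = -4.446/2.167 = -2.052 rad/s².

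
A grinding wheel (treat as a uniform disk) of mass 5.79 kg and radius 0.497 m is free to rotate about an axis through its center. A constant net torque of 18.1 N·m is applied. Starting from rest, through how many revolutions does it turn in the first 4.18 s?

I = ½MR² = (1/2)(5.79)(0.497)² = 0.7151 kg·m².
α = τ/I = 18.1/0.7151 = 25.31 rad/s².
θ = ½αt² = ½(25.31)(4.18)² = 221.1 rad.
Revolutions = θ/(2π) = 35.19.

≈ 35.2 revolutions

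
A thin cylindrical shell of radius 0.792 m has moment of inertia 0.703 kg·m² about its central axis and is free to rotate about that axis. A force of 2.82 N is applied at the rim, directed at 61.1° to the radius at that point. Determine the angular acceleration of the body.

Only the tangential component produces torque: τ = F R sinθ = (2.82)(0.792) sin 61.1° = 1.955 N·m.
From τ = Iα: α = 1.955/0.7030 = 2.781 rad/s².

α ≈ 2.78 rad/s²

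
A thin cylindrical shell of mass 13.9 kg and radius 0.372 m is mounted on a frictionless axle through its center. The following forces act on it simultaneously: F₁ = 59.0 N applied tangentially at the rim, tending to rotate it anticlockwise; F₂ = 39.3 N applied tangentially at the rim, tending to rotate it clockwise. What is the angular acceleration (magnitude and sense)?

α ≈ 3.81 rad/s², anticlockwise

I = MR² = (13.9)(0.372)² = 1.924 kg·m².
Taking anticlockwise as positive: τ₁ = +(59.0)(0.372) = +21.95 N·m; τ₂ = −(39.3)(0.372) = −14.62 N·m.
Net torque τ = 7.328 N·m.
α = τ/I = 7.328/1.924 = 3.810 rad/s².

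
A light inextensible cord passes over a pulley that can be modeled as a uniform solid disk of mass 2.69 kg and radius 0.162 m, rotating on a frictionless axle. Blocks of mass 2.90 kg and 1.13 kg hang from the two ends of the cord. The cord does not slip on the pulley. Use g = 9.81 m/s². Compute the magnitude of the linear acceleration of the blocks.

I = ½MR² = (1/2)(2.69)(0.162)² = 0.03530 kg·m².
Heavier block: m₁g − T₁ = m₁a. Lighter block: T₂ − m₂g = m₂a.
Pulley: (T₁ − T₂)R = Iα = I(a/R), so T₁ − T₂ = (I/R²)a = (1/2)M_p a = 1.345·a.
Adding the three: (m₁ − m₂)g = (m₁ + m₂ + 1.345)a, so a = (2.90 − 1.13)(9.81)/(2.90 + 1.13 + 1.345) = 3.230 m/s².

a ≈ 3.23 m/s²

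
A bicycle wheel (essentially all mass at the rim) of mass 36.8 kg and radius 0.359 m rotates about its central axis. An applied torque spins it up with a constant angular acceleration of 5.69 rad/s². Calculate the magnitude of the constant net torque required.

τ ≈ 27.0 N·m

I = MR² = (36.8)(0.359)² = 4.743 kg·m².
τ = Iα = (4.743)(5.690) = 26.99 N·m.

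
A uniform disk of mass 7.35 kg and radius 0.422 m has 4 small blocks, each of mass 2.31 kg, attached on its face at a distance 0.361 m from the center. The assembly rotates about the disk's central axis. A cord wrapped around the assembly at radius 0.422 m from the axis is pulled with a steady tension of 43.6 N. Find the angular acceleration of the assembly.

I_disk = ½MR² = ½(7.35)(0.422)² = 0.6545 kg·m².
I_blocks = 4·m·r² = 4(2.31)(0.361)² = 1.204 kg·m².
Total I = 1.859 kg·m².
τ = F r = (43.6)(0.422) = 18.40 N·m.
α = τ/I = 18.40/1.859 = 9.899 rad/s².

α ≈ 9.90 rad/s²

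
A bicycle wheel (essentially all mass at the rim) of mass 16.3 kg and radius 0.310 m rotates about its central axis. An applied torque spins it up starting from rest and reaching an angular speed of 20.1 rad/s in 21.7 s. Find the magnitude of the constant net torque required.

τ ≈ 1.45 N·m

I = MR² = (16.3)(0.310)² = 1.566 kg·m².
α = Δω/Δt = (20.1 − 0)/21.7 = 0.9263 rad/s².
τ = Iα = (1.566)(0.9263) = 1.451 N·m.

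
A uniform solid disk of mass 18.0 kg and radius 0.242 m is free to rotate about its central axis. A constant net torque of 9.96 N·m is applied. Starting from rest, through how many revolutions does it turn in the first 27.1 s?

I = ½MR² = (1/2)(18.0)(0.242)² = 0.5271 kg·m².
α = τ/I = 9.96/0.5271 = 18.90 rad/s².
θ = ½αt² = ½(18.90)(27.1)² = 6939 rad.
Revolutions = θ/(2π) = 1104.

≈ 1100 revolutions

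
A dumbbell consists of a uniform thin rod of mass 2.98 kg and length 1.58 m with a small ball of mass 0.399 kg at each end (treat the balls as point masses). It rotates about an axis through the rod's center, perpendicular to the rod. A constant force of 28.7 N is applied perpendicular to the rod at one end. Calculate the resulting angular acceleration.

α ≈ 20.3 rad/s²

I_rod = (1/12)ML² = (1/12)(2.98)(1.58)² = 0.6199 kg·m².
I_balls = 2·m·(L/2)² = 2(0.399)(0.7900)² = 0.4980 kg·m².
Total I = 1.118 kg·m².
τ = F·(L/2) = (28.7)(0.790) = 22.67 N·m.
α = τ/I = 22.67/1.118 = 20.28 rad/s².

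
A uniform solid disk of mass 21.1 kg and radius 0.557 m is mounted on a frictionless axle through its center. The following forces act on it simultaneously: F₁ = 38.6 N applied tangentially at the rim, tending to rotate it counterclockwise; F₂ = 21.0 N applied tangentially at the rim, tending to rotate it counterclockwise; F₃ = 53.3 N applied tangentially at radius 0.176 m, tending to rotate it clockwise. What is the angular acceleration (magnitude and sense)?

α ≈ 7.28 rad/s², counterclockwise

I = ½MR² = (1/2)(21.1)(0.557)² = 3.273 kg·m².
Taking counterclockwise as positive: τ₁ = +(38.6)(0.557) = +21.50 N·m; τ₂ = +(21.0)(0.557) = +11.70 N·m; τ₃ = −(53.3)(0.176) = −9.381 N·m.
Net torque τ = 23.82 N·m.
α = τ/I = 23.82/3.273 = 7.276 rad/s².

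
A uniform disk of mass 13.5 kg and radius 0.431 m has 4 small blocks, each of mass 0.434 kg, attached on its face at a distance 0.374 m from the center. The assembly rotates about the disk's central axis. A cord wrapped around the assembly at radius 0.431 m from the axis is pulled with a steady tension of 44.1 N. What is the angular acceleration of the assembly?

I_disk = ½MR² = ½(13.5)(0.431)² = 1.254 kg·m².
I_blocks = 4·m·r² = 4(0.434)(0.374)² = 0.2428 kg·m².
Total I = 1.497 kg·m².
τ = F r = (44.1)(0.431) = 19.01 N·m.
α = τ/I = 19.01/1.497 = 12.70 rad/s².

α ≈ 12.7 rad/s²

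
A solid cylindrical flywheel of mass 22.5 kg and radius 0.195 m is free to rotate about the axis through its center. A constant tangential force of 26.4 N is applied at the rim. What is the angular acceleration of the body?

I = ½MR² = (1/2)(22.5)(0.195)² = 0.4278 kg·m².
τ = F R = (26.4)(0.195) = 5.148 N·m.
From τ = Iα: α = 5.148/0.4278 = 12.03 rad/s².

α ≈ 12.0 rad/s²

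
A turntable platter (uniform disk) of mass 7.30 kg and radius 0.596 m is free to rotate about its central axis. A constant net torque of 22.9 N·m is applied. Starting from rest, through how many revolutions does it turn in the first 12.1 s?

≈ 206 revolutions

I = ½MR² = (1/2)(7.30)(0.596)² = 1.297 kg·m².
α = τ/I = 22.9/1.297 = 17.66 rad/s².
θ = ½αt² = ½(17.66)(12.1)² = 1293 rad.
Revolutions = θ/(2π) = 205.8.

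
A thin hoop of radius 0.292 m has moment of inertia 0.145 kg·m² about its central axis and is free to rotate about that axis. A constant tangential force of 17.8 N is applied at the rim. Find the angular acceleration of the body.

α ≈ 35.8 rad/s²

τ = F R = (17.8)(0.292) = 5.198 N·m.
From τ = Iα: α = 5.198/0.1450 = 35.85 rad/s².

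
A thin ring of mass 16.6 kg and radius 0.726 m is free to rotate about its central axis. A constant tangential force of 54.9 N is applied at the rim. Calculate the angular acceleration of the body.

α ≈ 4.56 rad/s²

I = MR² = (16.6)(0.726)² = 8.749 kg·m².
τ = F R = (54.9)(0.726) = 39.86 N·m.
Newton's second law for rotation, τ = Iα, gives α = τ/I = 39.86/8.749 = 4.555 rad/s².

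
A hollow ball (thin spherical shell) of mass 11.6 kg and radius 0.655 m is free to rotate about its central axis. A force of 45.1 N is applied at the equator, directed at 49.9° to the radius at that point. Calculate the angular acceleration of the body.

α ≈ 6.81 rad/s²

I = (2/3)MR² = (2/3)(11.6)(0.655)² = 3.318 kg·m².
Only the tangential component produces torque: τ = F R sinθ = (45.1)(0.655) sin 49.9° = 22.60 N·m.
Newton's second law for rotation, τ = Iα, gives α = τ/I = 22.60/3.318 = 6.811 rad/s².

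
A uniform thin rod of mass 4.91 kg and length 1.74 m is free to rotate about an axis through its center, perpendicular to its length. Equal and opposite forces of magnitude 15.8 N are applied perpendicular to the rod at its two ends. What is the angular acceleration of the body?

α ≈ 22.2 rad/s²

I = (1/12)ML² = (1/12)(4.91)(1.74)² = 1.239 kg·m².
The couple gives τ = F·(L/2) + F·(L/2) = F L = (15.8)(1.74) = 27.49 N·m.
From τ = Iα: α = 27.49/1.239 = 22.19 rad/s².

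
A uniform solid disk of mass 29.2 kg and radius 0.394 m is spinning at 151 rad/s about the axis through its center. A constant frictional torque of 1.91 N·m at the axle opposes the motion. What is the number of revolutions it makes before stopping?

≈ 2150 revolutions

I = ½MR² = (1/2)(29.2)(0.394)² = 2.266 kg·m².
The net torque has magnitude 1.91 N·m, opposing ω.
|α| = τ/I = 1.910/2.266 = 0.8427 rad/s² (deceleration).
ω² = ω₀² − 2|α|θ with ω = 0 ⇒ θ = ω₀²/(2|α|) = 13530 rad = 2153 rev.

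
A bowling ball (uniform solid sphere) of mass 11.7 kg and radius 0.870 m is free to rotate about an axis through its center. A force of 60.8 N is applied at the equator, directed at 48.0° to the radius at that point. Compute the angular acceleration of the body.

I = (2/5)MR² = (2/5)(11.7)(0.870)² = 3.542 kg·m².
Only the tangential component produces torque: τ = F R sinθ = (60.8)(0.870) sin 48.0° = 39.31 N·m.
Newton's second law for rotation, τ = Iα, gives α = τ/I = 39.31/3.542 = 11.10 rad/s².

α ≈ 11.1 rad/s²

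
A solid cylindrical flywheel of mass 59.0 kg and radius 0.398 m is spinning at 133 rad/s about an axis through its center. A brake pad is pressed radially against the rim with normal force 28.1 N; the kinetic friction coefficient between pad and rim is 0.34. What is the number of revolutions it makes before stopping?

≈ 1730 revolutions

I = ½MR² = (1/2)(59.0)(0.398)² = 4.673 kg·m².
Friction force f = μN = (0.34)(28.1) = 9.554 N at the rim; torque magnitude τ = fR = 3.802 N·m, opposing ω.
|α| = τ/I = 3.802/4.673 = 0.8137 rad/s² (deceleration).
ω² = ω₀² − 2|α|θ with ω = 0 ⇒ θ = ω₀²/(2|α|) = 10870 rad = 1730 rev.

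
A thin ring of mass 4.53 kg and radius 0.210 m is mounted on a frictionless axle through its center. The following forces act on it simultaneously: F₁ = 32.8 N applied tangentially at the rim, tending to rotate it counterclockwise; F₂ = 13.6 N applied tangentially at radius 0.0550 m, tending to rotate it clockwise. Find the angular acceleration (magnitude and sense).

α ≈ 30.7 rad/s², counterclockwise

I = MR² = (4.53)(0.210)² = 0.1998 kg·m².
Taking counterclockwise as positive: τ₁ = +(32.8)(0.210) = +6.888 N·m; τ₂ = −(13.6)(0.0550) = −0.7480 N·m.
Net torque τ = 6.140 N·m.
α = τ/I = 6.140/0.1998 = 30.73 rad/s².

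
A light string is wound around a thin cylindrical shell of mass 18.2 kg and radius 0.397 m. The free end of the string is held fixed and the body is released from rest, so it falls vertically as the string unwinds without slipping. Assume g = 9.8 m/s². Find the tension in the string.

T ≈ 89.2 N

Translation: Mg − T = Ma. Rotation about the center: TR = Iα with I = MR².
With a = αR: T = (I/R²)a = M a, so Mg = (1 + 1.000)Ma.
a = g/(1 + 1.000) = 9.8/2.000 = 4.900 m/s².
T = 1.000·M·a = (1.000)(18.2)(4.900) = 89.18 N.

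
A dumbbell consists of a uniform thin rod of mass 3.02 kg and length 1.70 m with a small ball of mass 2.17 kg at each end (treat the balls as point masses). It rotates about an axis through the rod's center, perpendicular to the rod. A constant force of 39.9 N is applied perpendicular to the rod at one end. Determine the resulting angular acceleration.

I_rod = (1/12)ML² = (1/12)(3.02)(1.70)² = 0.7273 kg·m².
I_balls = 2·m·(L/2)² = 2(2.17)(0.8500)² = 3.136 kg·m².
Total I = 3.863 kg·m².
τ = F·(L/2) = (39.9)(0.850) = 33.91 N·m.
α = τ/I = 33.91/3.863 = 8.780 rad/s².

α ≈ 8.78 rad/s²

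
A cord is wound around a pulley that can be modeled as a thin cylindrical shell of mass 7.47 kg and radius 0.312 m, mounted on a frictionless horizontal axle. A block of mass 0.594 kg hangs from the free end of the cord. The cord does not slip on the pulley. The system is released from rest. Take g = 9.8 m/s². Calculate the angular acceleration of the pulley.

I = MR² = (7.47)(0.312)² = 0.7272 kg·m².
Block: mg − T = ma. Pulley: TR = Iα. No-slip: a = αR, so T = (I/R²)a = 7.470·a.
Then mg = (m + 7.470)a, so a = (0.594)(9.8)/(0.594 + 7.470) = 0.7219 m/s².
α = a/R = 0.7219/0.312 = 2.314 rad/s².

α ≈ 2.31 rad/s²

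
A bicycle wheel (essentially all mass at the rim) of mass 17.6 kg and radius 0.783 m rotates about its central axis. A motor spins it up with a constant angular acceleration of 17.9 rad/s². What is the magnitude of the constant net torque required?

τ ≈ 193 N·m

I = MR² = (17.6)(0.783)² = 10.79 kg·m².
τ = Iα = (10.79)(17.90) = 193.1 N·m.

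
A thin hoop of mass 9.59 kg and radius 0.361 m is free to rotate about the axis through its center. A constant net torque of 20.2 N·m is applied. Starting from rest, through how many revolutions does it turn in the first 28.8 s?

≈ 1070 revolutions

I = MR² = (9.59)(0.361)² = 1.250 kg·m².
α = τ/I = 20.2/1.250 = 16.16 rad/s².
θ = ½αt² = ½(16.16)(28.8)² = 6703 rad.
Revolutions = θ/(2π) = 1067.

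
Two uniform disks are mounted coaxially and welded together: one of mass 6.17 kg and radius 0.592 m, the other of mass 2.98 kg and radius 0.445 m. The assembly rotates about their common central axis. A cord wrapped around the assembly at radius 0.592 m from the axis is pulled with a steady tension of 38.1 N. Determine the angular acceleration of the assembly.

α ≈ 16.4 rad/s²

I = ½M₁R₁² + ½M₂R₂² = ½(6.17)(0.592)² + ½(2.98)(0.445)² = 1.376 kg·m².
τ = F r = (38.1)(0.592) = 22.56 N·m.
α = τ/I = 22.56/1.376 = 16.39 rad/s².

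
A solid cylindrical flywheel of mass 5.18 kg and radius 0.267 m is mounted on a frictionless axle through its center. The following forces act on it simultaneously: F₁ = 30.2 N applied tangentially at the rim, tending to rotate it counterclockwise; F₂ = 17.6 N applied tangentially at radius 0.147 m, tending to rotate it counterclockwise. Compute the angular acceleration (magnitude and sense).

I = ½MR² = (1/2)(5.18)(0.267)² = 0.1846 kg·m².
Taking counterclockwise as positive: τ₁ = +(30.2)(0.267) = +8.063 N·m; τ₂ = +(17.6)(0.147) = +2.587 N·m.
Net torque τ = 10.65 N·m.
α = τ/I = 10.65/0.1846 = 57.68 rad/s².

α ≈ 57.7 rad/s², counterclockwise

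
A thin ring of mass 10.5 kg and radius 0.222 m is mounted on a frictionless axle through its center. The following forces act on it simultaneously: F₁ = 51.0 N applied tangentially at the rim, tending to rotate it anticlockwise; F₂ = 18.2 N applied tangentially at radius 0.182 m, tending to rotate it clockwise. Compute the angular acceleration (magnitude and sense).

I = MR² = (10.5)(0.222)² = 0.5175 kg·m².
Taking anticlockwise as positive: τ₁ = +(51.0)(0.222) = +11.32 N·m; τ₂ = −(18.2)(0.182) = −3.312 N·m.
Net torque τ = 8.010 N·m.
α = τ/I = 8.010/0.5175 = 15.48 rad/s².

α ≈ 15.5 rad/s², anticlockwise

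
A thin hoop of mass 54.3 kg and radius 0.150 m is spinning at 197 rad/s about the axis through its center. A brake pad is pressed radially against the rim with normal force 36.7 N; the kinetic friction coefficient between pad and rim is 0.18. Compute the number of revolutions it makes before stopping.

I = MR² = (54.3)(0.150)² = 1.222 kg·m².
Friction force f = μN = (0.18)(36.7) = 6.606 N at the rim; torque magnitude τ = fR = 0.9909 N·m, opposing ω.
|α| = τ/I = 0.9909/1.222 = 0.8110 rad/s² (deceleration).
ω² = ω₀² − 2|α|θ with ω = 0 ⇒ θ = ω₀²/(2|α|) = 23930 rad = 3808 rev.

≈ 3810 revolutions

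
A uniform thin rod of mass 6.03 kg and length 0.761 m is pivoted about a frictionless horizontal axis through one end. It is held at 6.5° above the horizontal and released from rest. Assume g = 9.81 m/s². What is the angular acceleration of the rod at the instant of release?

About the pivot, I = (1/3)ML² = (1/3)(6.03)(0.761)² = 1.164 kg·m².
The weight acts at the center, a distance L/2 = 0.3805 m from the pivot; τ = Mg(L/2) cos 6.5° = 22.36 N·m.
α = τ/I = 22.36/1.164 = 19.21 rad/s².

α ≈ 19.2 rad/s²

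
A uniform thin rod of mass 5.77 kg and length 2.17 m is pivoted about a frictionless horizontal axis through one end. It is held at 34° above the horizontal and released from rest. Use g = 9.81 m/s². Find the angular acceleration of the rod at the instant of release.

About the pivot, I = (1/3)ML² = (1/3)(5.77)(2.17)² = 9.057 kg·m².
The weight acts at the center, a distance L/2 = 1.085 m from the pivot; τ = Mg(L/2) cos 34° = 50.92 N·m.
α = τ/I = 50.92/9.057 = 5.622 rad/s².

α ≈ 5.62 rad/s²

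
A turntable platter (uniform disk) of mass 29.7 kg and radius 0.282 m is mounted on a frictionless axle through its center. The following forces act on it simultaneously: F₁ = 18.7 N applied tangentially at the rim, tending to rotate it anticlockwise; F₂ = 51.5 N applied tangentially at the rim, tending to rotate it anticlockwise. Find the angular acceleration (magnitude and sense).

I = ½MR² = (1/2)(29.7)(0.282)² = 1.181 kg·m².
Taking anticlockwise as positive: τ₁ = +(18.7)(0.282) = +5.273 N·m; τ₂ = +(51.5)(0.282) = +14.52 N·m.
Net torque τ = 19.80 N·m.
α = τ/I = 19.80/1.181 = 16.76 rad/s².

α ≈ 16.8 rad/s², anticlockwise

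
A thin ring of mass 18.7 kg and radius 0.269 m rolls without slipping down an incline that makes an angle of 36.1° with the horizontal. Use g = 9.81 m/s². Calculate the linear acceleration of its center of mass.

a ≈ 2.89 m/s²

Translation along the incline: Mg sinθ − f = Ma.
Rotation about the center: fR = Iα with I = MR². No-slip gives a = αR, so f = (I/R²)a = M a.
Substituting: Mg sinθ = (1 + 1.000)Ma, so a = g sinθ/(1 + 1.000) = (9.81) sin 36.1° / 2.000 = 2.890 m/s².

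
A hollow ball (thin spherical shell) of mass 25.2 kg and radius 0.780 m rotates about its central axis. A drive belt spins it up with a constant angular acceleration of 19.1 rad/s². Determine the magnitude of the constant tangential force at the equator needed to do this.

F ≈ 250 N

I = (2/3)MR² = (2/3)(25.2)(0.780)² = 10.22 kg·m².
The required torque is τ = Iα = (10.22)(19.10) = 195.2 N·m.
A tangential force at the equator gives τ = FR, so F = τ/R = 195.2/0.780 = 250.3 N.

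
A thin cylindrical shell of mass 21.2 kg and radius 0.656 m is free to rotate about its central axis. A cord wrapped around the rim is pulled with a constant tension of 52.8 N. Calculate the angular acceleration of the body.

I = MR² = (21.2)(0.656)² = 9.123 kg·m².
τ = F R = (52.8)(0.656) = 34.64 N·m.
Newton's second law for rotation, τ = Iα, gives α = τ/I = 34.64/9.123 = 3.797 rad/s².

α ≈ 3.80 rad/s²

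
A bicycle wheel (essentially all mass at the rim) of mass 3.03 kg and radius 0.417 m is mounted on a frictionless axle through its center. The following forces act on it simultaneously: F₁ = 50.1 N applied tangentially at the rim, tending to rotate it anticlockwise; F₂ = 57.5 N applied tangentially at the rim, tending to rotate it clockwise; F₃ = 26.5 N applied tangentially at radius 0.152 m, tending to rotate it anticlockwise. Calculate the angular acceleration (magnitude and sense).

I = MR² = (3.03)(0.417)² = 0.5269 kg·m².
Taking anticlockwise as positive: τ₁ = +(50.1)(0.417) = +20.89 N·m; τ₂ = −(57.5)(0.417) = −23.98 N·m; τ₃ = +(26.5)(0.152) = +4.028 N·m.
Net torque τ = 0.9422 N·m.
α = τ/I = 0.9422/0.5269 = 1.788 rad/s².

α ≈ 1.79 rad/s², anticlockwise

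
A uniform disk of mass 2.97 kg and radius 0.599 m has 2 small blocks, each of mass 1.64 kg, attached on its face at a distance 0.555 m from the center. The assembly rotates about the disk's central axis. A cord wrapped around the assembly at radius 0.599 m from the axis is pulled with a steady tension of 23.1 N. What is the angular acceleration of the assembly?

α ≈ 8.97 rad/s²

I_disk = ½MR² = ½(2.97)(0.599)² = 0.5328 kg·m².
I_blocks = 2·m·r² = 2(1.64)(0.555)² = 1.010 kg·m².
Total I = 1.543 kg·m².
τ = F r = (23.1)(0.599) = 13.84 N·m.
α = τ/I = 13.84/1.543 = 8.967 rad/s².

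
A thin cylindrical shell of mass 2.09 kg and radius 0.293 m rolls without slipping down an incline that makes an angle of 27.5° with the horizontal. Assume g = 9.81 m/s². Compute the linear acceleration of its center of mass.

a ≈ 2.26 m/s²

Translation along the incline: Mg sinθ − f = Ma.
Rotation about the center: fR = Iα with I = MR². No-slip gives a = αR, so f = (I/R²)a = M a.
Substituting: Mg sinθ = (1 + 1.000)Ma, so a = g sinθ/(1 + 1.000) = (9.81) sin 27.5° / 2.000 = 2.265 m/s².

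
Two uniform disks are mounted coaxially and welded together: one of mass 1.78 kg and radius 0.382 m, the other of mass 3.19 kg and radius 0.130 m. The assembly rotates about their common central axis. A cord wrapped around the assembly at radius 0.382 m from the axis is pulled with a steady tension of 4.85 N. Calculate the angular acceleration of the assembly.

I = ½M₁R₁² + ½M₂R₂² = ½(1.78)(0.382)² + ½(3.19)(0.130)² = 0.1568 kg·m².
τ = F r = (4.85)(0.382) = 1.853 N·m.
α = τ/I = 1.853/0.1568 = 11.81 rad/s².

α ≈ 11.8 rad/s²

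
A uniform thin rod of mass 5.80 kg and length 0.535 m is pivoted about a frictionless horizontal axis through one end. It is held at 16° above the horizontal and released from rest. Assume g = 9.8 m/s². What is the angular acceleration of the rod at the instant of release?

About the pivot, I = (1/3)ML² = (1/3)(5.80)(0.535)² = 0.5534 kg·m².
The weight acts at the center, a distance L/2 = 0.2675 m from the pivot; τ = Mg(L/2) cos 16° = 14.62 N·m.
α = τ/I = 14.62/0.5534 = 26.41 rad/s².

α ≈ 26.4 rad/s²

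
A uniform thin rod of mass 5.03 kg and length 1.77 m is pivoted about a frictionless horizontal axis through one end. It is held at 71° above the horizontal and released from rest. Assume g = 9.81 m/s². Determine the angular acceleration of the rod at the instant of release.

About the pivot, I = (1/3)ML² = (1/3)(5.03)(1.77)² = 5.253 kg·m².
The weight acts at the center, a distance L/2 = 0.8850 m from the pivot; τ = Mg(L/2) cos 71° = 14.22 N·m.
α = τ/I = 14.22/5.253 = 2.707 rad/s².

α ≈ 2.71 rad/s²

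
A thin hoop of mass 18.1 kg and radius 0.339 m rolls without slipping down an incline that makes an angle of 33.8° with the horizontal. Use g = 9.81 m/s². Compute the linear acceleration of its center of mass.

a ≈ 2.73 m/s²

Translation along the incline: Mg sinθ − f = Ma.
Rotation about the center: fR = Iα with I = MR². No-slip gives a = αR, so f = (I/R²)a = M a.
Substituting: Mg sinθ = (1 + 1.000)Ma, so a = g sinθ/(1 + 1.000) = (9.81) sin 33.8° / 2.000 = 2.729 m/s².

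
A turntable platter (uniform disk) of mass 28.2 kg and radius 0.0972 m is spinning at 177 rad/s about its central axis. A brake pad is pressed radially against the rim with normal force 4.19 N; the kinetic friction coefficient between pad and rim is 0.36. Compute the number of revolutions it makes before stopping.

I = ½MR² = (1/2)(28.2)(0.0972)² = 0.1332 kg·m².
Friction force f = μN = (0.36)(4.19) = 1.508 N at the rim; torque magnitude τ = fR = 0.1466 N·m, opposing ω.
|α| = τ/I = 0.1466/0.1332 = 1.101 rad/s² (deceleration).
ω² = ω₀² − 2|α|θ with ω = 0 ⇒ θ = ω₀²/(2|α|) = 14230 rad = 2265 rev.

≈ 2270 revolutions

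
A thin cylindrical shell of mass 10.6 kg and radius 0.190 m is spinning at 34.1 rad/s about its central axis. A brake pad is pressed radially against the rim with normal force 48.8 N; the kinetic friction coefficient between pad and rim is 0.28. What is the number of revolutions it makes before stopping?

≈ 13.6 revolutions

I = MR² = (10.6)(0.190)² = 0.3827 kg·m².
Friction force f = μN = (0.28)(48.8) = 13.66 N at the rim; torque magnitude τ = fR = 2.596 N·m, opposing ω.
|α| = τ/I = 2.596/0.3827 = 6.785 rad/s² (deceleration).
ω² = ω₀² − 2|α|θ with ω = 0 ⇒ θ = ω₀²/(2|α|) = 85.70 rad = 13.64 rev.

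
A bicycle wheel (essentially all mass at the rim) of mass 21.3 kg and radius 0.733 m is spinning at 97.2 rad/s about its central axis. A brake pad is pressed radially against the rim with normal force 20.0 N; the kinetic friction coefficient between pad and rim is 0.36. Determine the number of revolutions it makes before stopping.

I = MR² = (21.3)(0.733)² = 11.44 kg·m².
Friction force f = μN = (0.36)(20.0) = 7.200 N at the rim; torque magnitude τ = fR = 5.278 N·m, opposing ω.
|α| = τ/I = 5.278/11.44 = 0.4612 rad/s² (deceleration).
ω² = ω₀² − 2|α|θ with ω = 0 ⇒ θ = ω₀²/(2|α|) = 10240 rad = 1630 rev.

≈ 1630 revolutions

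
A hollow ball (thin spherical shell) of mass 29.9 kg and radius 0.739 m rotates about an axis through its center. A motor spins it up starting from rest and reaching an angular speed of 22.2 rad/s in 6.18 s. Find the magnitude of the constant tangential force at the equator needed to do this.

I = (2/3)MR² = (2/3)(29.9)(0.739)² = 10.89 kg·m².
α = Δω/Δt = (22.2 − 0)/6.18 = 3.592 rad/s².
The required torque is τ = Iα = (10.89)(3.592) = 39.11 N·m.
A tangential force at the equator gives τ = FR, so F = τ/R = 39.11/0.739 = 52.92 N.

F ≈ 52.9 N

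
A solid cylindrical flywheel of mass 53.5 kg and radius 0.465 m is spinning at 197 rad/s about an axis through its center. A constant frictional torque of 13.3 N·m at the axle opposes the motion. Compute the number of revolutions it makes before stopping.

≈ 1340 revolutions

I = ½MR² = (1/2)(53.5)(0.465)² = 5.784 kg·m².
The net torque has magnitude 13.3 N·m, opposing ω.
|α| = τ/I = 13.30/5.784 = 2.299 rad/s² (deceleration).
ω² = ω₀² − 2|α|θ with ω = 0 ⇒ θ = ω₀²/(2|α|) = 8439 rad = 1343 rev.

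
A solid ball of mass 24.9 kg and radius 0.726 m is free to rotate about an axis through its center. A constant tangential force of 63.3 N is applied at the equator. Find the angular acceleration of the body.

I = (2/5)MR² = (2/5)(24.9)(0.726)² = 5.250 kg·m².
τ = F R = (63.3)(0.726) = 45.96 N·m.
From τ = Iα: α = 45.96/5.250 = 8.754 rad/s².

α ≈ 8.75 rad/s²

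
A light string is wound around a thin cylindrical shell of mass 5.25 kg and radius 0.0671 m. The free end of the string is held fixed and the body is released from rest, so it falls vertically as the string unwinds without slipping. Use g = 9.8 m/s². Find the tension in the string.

T ≈ 25.7 N

Translation: Mg − T = Ma. Rotation about the center: TR = Iα with I = MR².
With a = αR: T = (I/R²)a = M a, so Mg = (1 + 1.000)Ma.
a = g/(1 + 1.000) = 9.8/2.000 = 4.900 m/s².
T = 1.000·M·a = (1.000)(5.25)(4.900) = 25.73 N.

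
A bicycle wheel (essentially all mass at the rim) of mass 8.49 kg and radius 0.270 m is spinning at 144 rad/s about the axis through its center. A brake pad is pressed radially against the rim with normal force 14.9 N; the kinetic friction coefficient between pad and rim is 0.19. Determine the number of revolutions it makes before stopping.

I = MR² = (8.49)(0.270)² = 0.6189 kg·m².
Friction force f = μN = (0.19)(14.9) = 2.831 N at the rim; torque magnitude τ = fR = 0.7644 N·m, opposing ω.
|α| = τ/I = 0.7644/0.6189 = 1.235 rad/s² (deceleration).
ω² = ω₀² − 2|α|θ with ω = 0 ⇒ θ = ω₀²/(2|α|) = 8395 rad = 1336 rev.

≈ 1340 revolutions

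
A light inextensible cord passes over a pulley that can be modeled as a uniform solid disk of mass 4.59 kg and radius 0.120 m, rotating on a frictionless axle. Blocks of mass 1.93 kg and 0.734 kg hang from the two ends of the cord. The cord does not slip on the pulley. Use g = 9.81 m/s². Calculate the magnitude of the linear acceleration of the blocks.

a ≈ 2.37 m/s²

I = ½MR² = (1/2)(4.59)(0.120)² = 0.03305 kg·m².
Heavier block: m₁g − T₁ = m₁a. Lighter block: T₂ − m₂g = m₂a.
Pulley: (T₁ − T₂)R = Iα = I(a/R), so T₁ − T₂ = (I/R²)a = (1/2)M_p a = 2.295·a.
Adding the three: (m₁ − m₂)g = (m₁ + m₂ + 2.295)a, so a = (1.93 − 0.734)(9.81)/(1.93 + 0.734 + 2.295) = 2.366 m/s².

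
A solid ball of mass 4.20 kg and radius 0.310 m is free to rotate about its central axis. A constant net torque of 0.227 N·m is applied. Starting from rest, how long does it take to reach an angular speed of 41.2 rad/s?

I = (2/5)MR² = (2/5)(4.20)(0.310)² = 0.1614 kg·m².
α = τ/I = 0.227/0.1614 = 1.406 rad/s².
ω = αt ⇒ t = ω/α = 41.2/1.406 = 29.30 s.

t ≈ 29.3 s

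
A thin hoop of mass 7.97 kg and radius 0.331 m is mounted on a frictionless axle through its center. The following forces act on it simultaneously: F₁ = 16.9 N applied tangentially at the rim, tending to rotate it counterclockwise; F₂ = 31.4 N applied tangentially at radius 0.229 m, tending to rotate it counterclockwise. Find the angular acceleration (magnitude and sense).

α ≈ 14.6 rad/s², counterclockwise

I = MR² = (7.97)(0.331)² = 0.8732 kg·m².
Taking counterclockwise as positive: τ₁ = +(16.9)(0.331) = +5.594 N·m; τ₂ = +(31.4)(0.229) = +7.191 N·m.
Net torque τ = 12.78 N·m.
α = τ/I = 12.78/0.8732 = 14.64 rad/s².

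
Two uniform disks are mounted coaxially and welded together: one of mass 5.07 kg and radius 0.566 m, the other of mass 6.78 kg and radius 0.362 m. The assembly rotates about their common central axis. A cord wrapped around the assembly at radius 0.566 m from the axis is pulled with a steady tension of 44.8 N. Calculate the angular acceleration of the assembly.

I = ½M₁R₁² + ½M₂R₂² = ½(5.07)(0.566)² + ½(6.78)(0.362)² = 1.256 kg·m².
τ = F r = (44.8)(0.566) = 25.36 N·m.
α = τ/I = 25.36/1.256 = 20.18 rad/s².

α ≈ 20.2 rad/s²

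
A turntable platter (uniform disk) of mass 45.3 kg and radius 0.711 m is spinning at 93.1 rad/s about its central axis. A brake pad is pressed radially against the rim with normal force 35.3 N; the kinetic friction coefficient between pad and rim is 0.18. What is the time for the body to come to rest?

t ≈ 236 s

I = ½MR² = (1/2)(45.3)(0.711)² = 11.45 kg·m².
Friction force f = μN = (0.18)(35.3) = 6.354 N at the rim; torque magnitude τ = fR = 4.518 N·m, opposing ω.
|α| = τ/I = 4.518/11.45 = 0.3946 rad/s² (deceleration).
0 = ω₀ − |α|t ⇒ t = ω₀/|α| = 93.1/0.3946 = 236.0 s.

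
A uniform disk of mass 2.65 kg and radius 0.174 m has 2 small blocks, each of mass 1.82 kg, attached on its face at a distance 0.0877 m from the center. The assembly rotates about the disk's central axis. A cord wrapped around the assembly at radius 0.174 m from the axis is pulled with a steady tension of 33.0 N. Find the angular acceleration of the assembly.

I_disk = ½MR² = ½(2.65)(0.174)² = 0.04012 kg·m².
I_blocks = 2·m·r² = 2(1.82)(0.0877)² = 0.02800 kg·m².
Total I = 0.06811 kg·m².
τ = F r = (33.0)(0.174) = 5.742 N·m.
α = τ/I = 5.742/0.06811 = 84.30 rad/s².

α ≈ 84.3 rad/s²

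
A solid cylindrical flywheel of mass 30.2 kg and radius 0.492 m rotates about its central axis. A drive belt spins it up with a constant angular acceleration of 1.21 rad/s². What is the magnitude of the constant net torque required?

τ ≈ 4.42 N·m

I = ½MR² = (1/2)(30.2)(0.492)² = 3.655 kg·m².
τ = Iα = (3.655)(1.210) = 4.423 N·m.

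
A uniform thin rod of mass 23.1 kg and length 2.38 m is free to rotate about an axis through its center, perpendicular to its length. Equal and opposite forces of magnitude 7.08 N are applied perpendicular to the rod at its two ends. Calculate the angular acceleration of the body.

α ≈ 1.55 rad/s²

I = (1/12)ML² = (1/12)(23.1)(2.38)² = 10.90 kg·m².
The couple gives τ = F·(L/2) + F·(L/2) = F L = (7.08)(2.38) = 16.85 N·m.
From τ = Iα: α = 16.85/10.90 = 1.545 rad/s².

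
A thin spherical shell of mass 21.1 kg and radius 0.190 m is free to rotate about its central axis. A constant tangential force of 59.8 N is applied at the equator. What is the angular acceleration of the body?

I = (2/3)MR² = (2/3)(21.1)(0.190)² = 0.5078 kg·m².
τ = F R = (59.8)(0.190) = 11.36 N·m.
From τ = Iα: α = 11.36/0.5078 = 22.37 rad/s².

α ≈ 22.4 rad/s²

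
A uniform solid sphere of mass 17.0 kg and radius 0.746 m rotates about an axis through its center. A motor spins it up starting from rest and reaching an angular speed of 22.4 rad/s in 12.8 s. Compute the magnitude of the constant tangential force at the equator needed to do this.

I = (2/5)MR² = (2/5)(17.0)(0.746)² = 3.784 kg·m².
α = Δω/Δt = (22.4 − 0)/12.8 = 1.750 rad/s².
The required torque is τ = Iα = (3.784)(1.750) = 6.623 N·m.
A tangential force at the equator gives τ = FR, so F = τ/R = 6.623/0.746 = 8.877 N.

F ≈ 8.88 N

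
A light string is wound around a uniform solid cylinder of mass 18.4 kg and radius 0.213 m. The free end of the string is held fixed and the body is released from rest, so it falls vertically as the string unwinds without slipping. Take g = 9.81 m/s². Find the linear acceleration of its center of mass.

Translation: Mg − T = Ma. Rotation about the center: TR = Iα with I = ½MR².
With a = αR: T = (I/R²)a = (1/2)M a, so Mg = (1 + 0.5000)Ma.
a = g/(1 + 0.5000) = 9.81/1.500 = 6.540 m/s².

a ≈ 6.54 m/s²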